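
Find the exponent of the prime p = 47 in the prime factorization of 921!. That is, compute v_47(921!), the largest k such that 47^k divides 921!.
v_47(921!) = 19

Legendre's formula: v_p(n!) = Σ_{k ≥ 1} ⌊n / p^k⌋. For p = 47, n = 921, the terms are:
  ⌊921/47^1⌋ = ⌊921/47⌋ = 19
(the next term ⌊921/47^2⌋ = 0, terminating the sum). Summing: v_47(921!) = 19 = 19.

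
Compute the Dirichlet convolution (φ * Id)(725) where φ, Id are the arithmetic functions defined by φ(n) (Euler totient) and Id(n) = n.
(φ * Id)(725) = 3705

Divisors of 725: [1, 5, 25, 29, 145, 725]. For each d | 725:
  d = 1: φ(1) · Id(725/1) = 1 · 725 = 725
  d = 5: φ(5) · Id(725/5) = 4 · 145 = 580
  d = 25: φ(25) · Id(725/25) = 20 · 29 = 580
  d = 29: φ(29) · Id(725/29) = 28 · 25 = 700
  d = 145: φ(145) · Id(725/145) = 112 · 5 = 560
  d = 725: φ(725) · Id(725/725) = 560 · 1 = 560
Summing: (φ * Id)(725) = 725 + 580 + 580 + 700 + 560 + 560 = 3705.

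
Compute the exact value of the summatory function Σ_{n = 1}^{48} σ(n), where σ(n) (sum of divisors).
Σ_{n ≤ 48} σ(n) = 1930

Compute σ(n) for each 1 ≤ n ≤ 48: σ(1) = 1, σ(2) = 3, σ(3) = 4, σ(4) = 7, σ(5) = 6, σ(6) = 12, σ(7) = 8, σ(8) = 15, σ(9) = 13, σ(10) = 18, σ(11) = 12, σ(12) = 28, σ(13) = 14, σ(14) = 24, σ(15) = 24, σ(16) = 31, σ(17) = 18, σ(18) = 39, σ(19) = 20, σ(20) = 42, σ(21) = 32, σ(22) = 36, σ(23) = 24, σ(24) = 60, σ(25) = 31, σ(26) = 42, σ(27) = 40, σ(28) = 56, σ(29) = 30, σ(30) = 72, σ(31) = 32, σ(32) = 63, σ(33) = 48, σ(34) = 54, σ(35) = 48, σ(36) = 91, σ(37) = 38, σ(38) = 60, σ(39) = 56, σ(40) = 90, σ(41) = 42, σ(42) = 96, σ(43) = 44, σ(44) = 84, σ(45) = 78, σ(46) = 72, σ(47) = 48, σ(48) = 124. Summing all 48 values: 1930. (Average order: Σ_{n ≤ x} σ(n) ~ (π²/12) x². For x = 48, (π²/12)·48² ≈ 1894.96.)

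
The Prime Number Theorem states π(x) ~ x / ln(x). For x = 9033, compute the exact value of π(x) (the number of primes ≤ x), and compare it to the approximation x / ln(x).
π(9033) = 1122;  x/ln(x) ≈ 991.70;  relative error ≈ 11.61%.

Directly count primes up to 9033: π(9033) = 1122. The PNT approximation gives 9033/ln(9033) ≈ 9033/9.10864 ≈ 991.70. Relative error (π(x) − x/ln(x)) / π(x) ≈ 11.61%; the approximation is known to undercount slightly (Li(x) is a better estimate).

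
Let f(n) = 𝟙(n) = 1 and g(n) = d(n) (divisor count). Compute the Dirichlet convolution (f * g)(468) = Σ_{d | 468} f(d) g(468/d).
(𝟙 * d)(468) = 108

Divisors of 468: [1, 2, 3, 4, 6, 9, 12, 13, 18, 26, 36, 39, 52, 78, 117, 156, 234, 468]. For each d | 468:
  d = 1: 𝟙(1) · d(468/1) = 1 · 18 = 18
  d = 2: 𝟙(2) · d(468/2) = 1 · 12 = 12
  d = 3: 𝟙(3) · d(468/3) = 1 · 12 = 12
  d = 4: 𝟙(4) · d(468/4) = 1 · 6 = 6
  d = 6: 𝟙(6) · d(468/6) = 1 · 8 = 8
  d = 9: 𝟙(9) · d(468/9) = 1 · 6 = 6
  d = 12: 𝟙(12) · d(468/12) = 1 · 4 = 4
  d = 13: 𝟙(13) · d(468/13) = 1 · 9 = 9
  d = 18: 𝟙(18) · d(468/18) = 1 · 4 = 4
  d = 26: 𝟙(26) · d(468/26) = 1 · 6 = 6
  d = 36: 𝟙(36) · d(468/36) = 1 · 2 = 2
  d = 39: 𝟙(39) · d(468/39) = 1 · 6 = 6
  d = 52: 𝟙(52) · d(468/52) = 1 · 3 = 3
  d = 78: 𝟙(78) · d(468/78) = 1 · 4 = 4
  d = 117: 𝟙(117) · d(468/117) = 1 · 3 = 3
  d = 156: 𝟙(156) · d(468/156) = 1 · 2 = 2
  d = 234: 𝟙(234) · d(468/234) = 1 · 2 = 2
  d = 468: 𝟙(468) · d(468/468) = 1 · 1 = 1
Summing: (𝟙 * d)(468) = 18 + 12 + 12 + 6 + 8 + 6 + 4 + 9 + 4 + 6 + 2 + 6 + 3 + 4 + 3 + 2 + 2 + 1 = 108.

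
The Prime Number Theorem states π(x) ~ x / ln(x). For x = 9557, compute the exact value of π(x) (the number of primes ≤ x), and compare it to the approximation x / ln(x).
π(9557) = 1183;  x/ln(x) ≈ 1042.77;  relative error ≈ 11.85%.

Directly count primes up to 9557: π(9557) = 1183. The PNT approximation gives 9557/ln(9557) ≈ 9557/9.16503 ≈ 1042.77. Relative error (π(x) − x/ln(x)) / π(x) ≈ 11.85%; the approximation is known to undercount slightly (Li(x) is a better estimate).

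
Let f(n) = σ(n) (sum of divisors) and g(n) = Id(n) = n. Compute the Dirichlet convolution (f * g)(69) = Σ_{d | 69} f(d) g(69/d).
(σ * Id)(69) = 329

Divisors of 69: [1, 3, 23, 69]. For each d | 69:
  d = 1: σ(1) · Id(69/1) = 1 · 69 = 69
  d = 3: σ(3) · Id(69/3) = 4 · 23 = 92
  d = 23: σ(23) · Id(69/23) = 24 · 3 = 72
  d = 69: σ(69) · Id(69/69) = 96 · 1 = 96
Summing: (σ * Id)(69) = 69 + 92 + 72 + 96 = 329.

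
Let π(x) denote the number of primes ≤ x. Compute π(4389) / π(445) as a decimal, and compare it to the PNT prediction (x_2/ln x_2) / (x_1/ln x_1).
π(4389)/π(445) = 597/86 ≈ 6.9419;  PNT prediction ≈ 7.1713.

π(445) = 86 and π(4389) = 597, so π(4389)/π(445) ≈ 6.9419. The PNT-predicted ratio is (4389/ln(4389)) / (445/ln(445)) ≈ 7.1713. The two agree to within a few percent, as expected.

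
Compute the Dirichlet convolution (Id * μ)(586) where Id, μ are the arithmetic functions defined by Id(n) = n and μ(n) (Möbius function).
(Id * μ)(586) = 292

Divisors of 586: [1, 2, 293, 586]. For each d | 586:
  d = 1: Id(1) · μ(586/1) = 1 · 1 = 1
  d = 2: Id(2) · μ(586/2) = 2 · -1 = -2
  d = 293: Id(293) · μ(586/293) = 293 · -1 = -293
  d = 586: Id(586) · μ(586/586) = 586 · 1 = 586
Summing: (Id * μ)(586) = 1 + -2 + -293 + 586 = 292.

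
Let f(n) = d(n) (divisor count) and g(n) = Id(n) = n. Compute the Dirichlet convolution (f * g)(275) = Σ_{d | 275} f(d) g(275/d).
(d * Id)(275) = 494

Divisors of 275: [1, 5, 11, 25, 55, 275]. For each d | 275:
  d = 1: d(1) · Id(275/1) = 1 · 275 = 275
  d = 5: d(5) · Id(275/5) = 2 · 55 = 110
  d = 11: d(11) · Id(275/11) = 2 · 25 = 50
  d = 25: d(25) · Id(275/25) = 3 · 11 = 33
  d = 55: d(55) · Id(275/55) = 4 · 5 = 20
  d = 275: d(275) · Id(275/275) = 6 · 1 = 6
Summing: (d * Id)(275) = 275 + 110 + 50 + 33 + 20 + 6 = 494.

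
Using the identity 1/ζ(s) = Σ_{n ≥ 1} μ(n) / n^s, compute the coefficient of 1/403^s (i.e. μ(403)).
μ(403) = 1

Factor n = 403 = 13 · 31. μ(n) = 0 if any exponent ≥ 2 (not squarefree); otherwise μ(n) = (−1)^{ω(n)} where ω(n) is the number of distinct prime factors. Applying: μ(403) = 1.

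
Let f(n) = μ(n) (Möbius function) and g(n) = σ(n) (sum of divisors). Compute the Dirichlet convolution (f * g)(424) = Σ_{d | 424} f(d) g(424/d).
(μ * σ)(424) = 424

Divisors of 424: [1, 2, 4, 8, 53, 106, 212, 424]. For each d | 424:
  d = 1: μ(1) · σ(424/1) = 1 · 810 = 810
  d = 2: μ(2) · σ(424/2) = -1 · 378 = -378
  d = 4: μ(4) · σ(424/4) = 0 · 162 = 0
  d = 8: μ(8) · σ(424/8) = 0 · 54 = 0
  d = 53: μ(53) · σ(424/53) = -1 · 15 = -15
  d = 106: μ(106) · σ(424/106) = 1 · 7 = 7
  d = 212: μ(212) · σ(424/212) = 0 · 3 = 0
  d = 424: μ(424) · σ(424/424) = 0 · 1 = 0
Summing: (μ * σ)(424) = 810 + -378 + 0 + 0 + -15 + 7 + 0 + 0 = 424.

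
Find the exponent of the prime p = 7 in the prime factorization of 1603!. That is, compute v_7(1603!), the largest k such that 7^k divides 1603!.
v_7(1603!) = 265

Legendre's formula: v_p(n!) = Σ_{k ≥ 1} ⌊n / p^k⌋. For p = 7, n = 1603, the terms are:
  ⌊1603/7^1⌋ = ⌊1603/7⌋ = 229
  ⌊1603/7^2⌋ = ⌊1603/49⌋ = 32
  ⌊1603/7^3⌋ = ⌊1603/343⌋ = 4
(the next term ⌊1603/7^4⌋ = 0, terminating the sum). Summing: v_7(1603!) = 229 + 32 + 4 = 265.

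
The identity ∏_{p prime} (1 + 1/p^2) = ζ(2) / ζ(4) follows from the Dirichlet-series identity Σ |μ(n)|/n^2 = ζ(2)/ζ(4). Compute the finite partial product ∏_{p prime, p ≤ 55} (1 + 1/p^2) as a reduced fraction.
∏ = 5396954168104720000000000/3563579332076505044832837

The primes p ≤ 55 are [2, 3, 5, 7, 11, 13, 17, 19, 23, 29, 31, 37, 41, 43, 47, 53]. For each, (1 + 1/p^2) = (p^2 + 1)/p^2. Multiplying these fractions over p ∈ [2, 3, 5, 7, 11, 13, 17, 19, 23, 29, 31, 37, 41, 43, 47, 53] gives 5396954168104720000000000/3563579332076505044832837. (In the limit P → ∞ this tends to ζ(2)/ζ(4).)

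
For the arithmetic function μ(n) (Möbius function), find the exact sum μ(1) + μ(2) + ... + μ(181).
Σ_{n ≤ 181} μ(n) = -4

Compute μ(n) for each 1 ≤ n ≤ 181: μ(1) = 1, μ(2) = -1, μ(3) = -1, μ(4) = 0, μ(5) = -1, μ(6) = 1, μ(7) = -1, μ(8) = 0, μ(9) = 0, μ(10) = 1, μ(11) = -1, μ(12) = 0, μ(13) = -1, μ(14) = 1, μ(15) = 1, μ(16) = 0, μ(17) = -1, μ(18) = 0, μ(19) = -1, μ(20) = 0, μ(21) = 1, μ(22) = 1, μ(23) = -1, μ(24) = 0, μ(25) = 0, μ(26) = 1, μ(27) = 0, μ(28) = 0, μ(29) = -1, μ(30) = -1, μ(31) = -1, μ(32) = 0, μ(33) = 1, μ(34) = 1, μ(35) = 1, μ(36) = 0, μ(37) = -1, μ(38) = 1, μ(39) = 1, μ(40) = 0, μ(41) = -1, μ(42) = -1, μ(43) = -1, μ(44) = 0, μ(45) = 0, μ(46) = 1, μ(47) = -1, μ(48) = 0, μ(49) = 0, μ(50) = 0, μ(51) = 1, μ(52) = 0, μ(53) = -1, μ(54) = 0, μ(55) = 1, μ(56) = 0, μ(57) = 1, μ(58) = 1, μ(59) = -1, μ(60) = 0, μ(61) = -1, μ(62) = 1, μ(63) = 0, μ(64) = 0, μ(65) = 1, μ(66) = -1, μ(67) = -1, μ(68) = 0, μ(69) = 1, μ(70) = -1, μ(71) = -1, μ(72) = 0, μ(73) = -1, μ(74) = 1, μ(75) = 0, μ(76) = 0, μ(77) = 1, μ(78) = -1, μ(79) = -1, μ(80) = 0, μ(81) = 0, μ(82) = 1, μ(83) = -1, μ(84) = 0, μ(85) = 1, μ(86) = 1, μ(87) = 1, μ(88) = 0, μ(89) = -1, μ(90) = 0, μ(91) = 1, μ(92) = 0, μ(93) = 1, μ(94) = 1, μ(95) = 1, μ(96) = 0, μ(97) = -1, μ(98) = 0, μ(99) = 0, μ(100) = 0, μ(101) = -1, μ(102) = -1, μ(103) = -1, μ(104) = 0, μ(105) = -1, μ(106) = 1, μ(107) = -1, μ(108) = 0, μ(109) = -1, μ(110) = -1, μ(111) = 1, μ(112) = 0, μ(113) = -1, μ(114) = -1, μ(115) = 1, μ(116) = 0, μ(117) = 0, μ(118) = 1, μ(119) = 1, μ(120) = 0, μ(121) = 0, μ(122) = 1, μ(123) = 1, μ(124) = 0, μ(125) = 0, μ(126) = 0, μ(127) = -1, μ(128) = 0, μ(129) = 1, μ(130) = -1, μ(131) = -1, μ(132) = 0, μ(133) = 1, μ(134) = 1, μ(135) = 0, μ(136) = 0, μ(137) = -1, μ(138) = -1, μ(139) = -1, μ(140) = 0, μ(141) = 1, μ(142) = 1, μ(143) = 1, μ(144) = 0, μ(145) = 1, μ(146) = 1, μ(147) = 0, μ(148) = 0, μ(149) = -1, μ(150) = 0, μ(151) = -1, μ(152) = 0, μ(153) = 0, μ(154) = -1, μ(155) = 1, μ(156) = 0, μ(157) = -1, μ(158) = 1, μ(159) = 1, μ(160) = 0, μ(161) = 1, μ(162) = 0, μ(163) = -1, μ(164) = 0, μ(165) = -1, μ(166) = 1, μ(167) = -1, μ(168) = 0, μ(169) = 0, μ(170) = -1, μ(171) = 0, μ(172) = 0, μ(173) = -1, μ(174) = -1, μ(175) = 0, μ(176) = 0, μ(177) = 1, μ(178) = 1, μ(179) = -1, μ(180) = 0, μ(181) = -1. Summing all 181 values: -4. (Mertens function M(x) = Σ_{n ≤ x} μ(n); on average M(x) should be small (PNT ⟺ M(x) = o(x)).)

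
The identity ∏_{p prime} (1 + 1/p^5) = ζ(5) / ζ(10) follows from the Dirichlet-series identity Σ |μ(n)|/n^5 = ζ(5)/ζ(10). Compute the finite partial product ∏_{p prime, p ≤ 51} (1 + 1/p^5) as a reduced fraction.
∏ = 77350420258916008694441522216355088445733760320747817275637792505856/74669957780522328018216335873020857442299719217280893302140029444835

The primes p ≤ 51 are [2, 3, 5, 7, 11, 13, 17, 19, 23, 29, 31, 37, 41, 43, 47]. For each, (1 + 1/p^5) = (p^5 + 1)/p^5. Multiplying these fractions over p ∈ [2, 3, 5, 7, 11, 13, 17, 19, 23, 29, 31, 37, 41, 43, 47] gives 77350420258916008694441522216355088445733760320747817275637792505856/74669957780522328018216335873020857442299719217280893302140029444835. (In the limit P → ∞ this tends to ζ(5)/ζ(10).)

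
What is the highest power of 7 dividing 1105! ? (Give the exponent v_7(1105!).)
v_7(1105!) = 182

Legendre's formula: v_p(n!) = Σ_{k ≥ 1} ⌊n / p^k⌋. For p = 7, n = 1105, the terms are:
  ⌊1105/7^1⌋ = ⌊1105/7⌋ = 157
  ⌊1105/7^2⌋ = ⌊1105/49⌋ = 22
  ⌊1105/7^3⌋ = ⌊1105/343⌋ = 3
(the next term ⌊1105/7^4⌋ = 0, terminating the sum). Summing: v_7(1105!) = 157 + 22 + 3 = 182.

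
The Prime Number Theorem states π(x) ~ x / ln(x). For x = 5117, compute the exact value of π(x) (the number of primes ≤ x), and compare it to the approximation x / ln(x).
π(5117) = 684;  x/ln(x) ≈ 599.16;  relative error ≈ 12.40%.

Directly count primes up to 5117: π(5117) = 684. The PNT approximation gives 5117/ln(5117) ≈ 5117/8.54032 ≈ 599.16. Relative error (π(x) − x/ln(x)) / π(x) ≈ 12.40%; the approximation is known to undercount slightly (Li(x) is a better estimate).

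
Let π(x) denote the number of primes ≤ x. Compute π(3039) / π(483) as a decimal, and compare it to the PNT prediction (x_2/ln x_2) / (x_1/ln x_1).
π(3039)/π(483) = 435/92 ≈ 4.7283;  PNT prediction ≈ 4.8488.

π(483) = 92 and π(3039) = 435, so π(3039)/π(483) ≈ 4.7283. The PNT-predicted ratio is (3039/ln(3039)) / (483/ln(483)) ≈ 4.8488. The two agree to within a few percent, as expected.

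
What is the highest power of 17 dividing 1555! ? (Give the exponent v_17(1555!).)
v_17(1555!) = 96

Legendre's formula: v_p(n!) = Σ_{k ≥ 1} ⌊n / p^k⌋. For p = 17, n = 1555, the terms are:
  ⌊1555/17^1⌋ = ⌊1555/17⌋ = 91
  ⌊1555/17^2⌋ = ⌊1555/289⌋ = 5
(the next term ⌊1555/17^3⌋ = 0, terminating the sum). Summing: v_17(1555!) = 91 + 5 = 96.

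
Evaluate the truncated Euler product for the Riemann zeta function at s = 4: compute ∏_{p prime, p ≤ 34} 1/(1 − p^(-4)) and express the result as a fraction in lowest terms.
∏ = 44480956869217573792253389310087/41097743855049154662236160000000

The primes p ≤ 34 are [2, 3, 5, 7, 11, 13, 17, 19, 23, 29, 31]. For each prime, (1 − 1/p^4)^(-1) = p^4 / (p^4 − 1). The product is (1 − 1/2^4)^(-1), (1 − 1/3^4)^(-1), (1 − 1/5^4)^(-1), (1 − 1/7^4)^(-1), (1 − 1/11^4)^(-1), (1 − 1/13^4)^(-1), (1 − 1/17^4)^(-1), (1 − 1/19^4)^(-1), (1 − 1/23^4)^(-1), (1 − 1/29^4)^(-1), (1 − 1/31^4)^(-1) = ∏ p^4 / (p^4 − 1) = 44480956869217573792253389310087/41097743855049154662236160000000.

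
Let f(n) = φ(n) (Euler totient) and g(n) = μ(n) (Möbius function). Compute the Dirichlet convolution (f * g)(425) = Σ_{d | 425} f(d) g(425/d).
(φ * μ)(425) = 240

Divisors of 425: [1, 5, 17, 25, 85, 425]. For each d | 425:
  d = 1: φ(1) · μ(425/1) = 1 · 0 = 0
  d = 5: φ(5) · μ(425/5) = 4 · 1 = 4
  d = 17: φ(17) · μ(425/17) = 16 · 0 = 0
  d = 25: φ(25) · μ(425/25) = 20 · -1 = -20
  d = 85: φ(85) · μ(425/85) = 64 · -1 = -64
  d = 425: φ(425) · μ(425/425) = 320 · 1 = 320
Summing: (φ * μ)(425) = 0 + 4 + 0 + -20 + -64 + 320 = 240.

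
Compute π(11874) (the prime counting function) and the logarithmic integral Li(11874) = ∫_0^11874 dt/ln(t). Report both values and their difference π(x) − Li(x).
π(11874) = 1423;  Li(11874) ≈ 1447.68;  π(x) − Li(x) ≈ -24.68.

Direct count of primes ≤ 11874 gives π(11874) = 1423. Numerical evaluation of the logarithmic integral gives Li(11874) ≈ 1447.68. The difference π(x) − Li(x) ≈ -24.68 is typically negative for small/moderate x (Li(x) overestimates), though Littlewood's theorem shows this sign changes infinitely often.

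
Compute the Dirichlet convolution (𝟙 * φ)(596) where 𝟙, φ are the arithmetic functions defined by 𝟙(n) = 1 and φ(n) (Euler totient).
(𝟙 * φ)(596) = 596

Divisors of 596: [1, 2, 4, 149, 298, 596]. For each d | 596:
  d = 1: 𝟙(1) · φ(596/1) = 1 · 296 = 296
  d = 2: 𝟙(2) · φ(596/2) = 1 · 148 = 148
  d = 4: 𝟙(4) · φ(596/4) = 1 · 148 = 148
  d = 149: 𝟙(149) · φ(596/149) = 1 · 2 = 2
  d = 298: 𝟙(298) · φ(596/298) = 1 · 1 = 1
  d = 596: 𝟙(596) · φ(596/596) = 1 · 1 = 1
Summing: (𝟙 * φ)(596) = 296 + 148 + 148 + 2 + 1 + 1 = 596.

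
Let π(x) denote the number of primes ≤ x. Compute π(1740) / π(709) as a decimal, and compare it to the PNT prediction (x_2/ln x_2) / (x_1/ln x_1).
π(1740)/π(709) = 270/127 ≈ 2.1260;  PNT prediction ≈ 2.1589.

π(709) = 127 and π(1740) = 270, so π(1740)/π(709) ≈ 2.1260. The PNT-predicted ratio is (1740/ln(1740)) / (709/ln(709)) ≈ 2.1589. The two agree to within a few percent, as expected.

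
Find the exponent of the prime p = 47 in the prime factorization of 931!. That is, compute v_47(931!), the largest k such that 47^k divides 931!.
v_47(931!) = 19

Legendre's formula: v_p(n!) = Σ_{k ≥ 1} ⌊n / p^k⌋. For p = 47, n = 931, the terms are:
  ⌊931/47^1⌋ = ⌊931/47⌋ = 19
(the next term ⌊931/47^2⌋ = 0, terminating the sum). Summing: v_47(931!) = 19 = 19.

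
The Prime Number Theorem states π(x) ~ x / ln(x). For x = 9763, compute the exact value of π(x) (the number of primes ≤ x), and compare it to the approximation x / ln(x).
π(9763) = 1203;  x/ln(x) ≈ 1062.77;  relative error ≈ 11.66%.

Directly count primes up to 9763: π(9763) = 1203. The PNT approximation gives 9763/ln(9763) ≈ 9763/9.18636 ≈ 1062.77. Relative error (π(x) − x/ln(x)) / π(x) ≈ 11.66%; the approximation is known to undercount slightly (Li(x) is a better estimate).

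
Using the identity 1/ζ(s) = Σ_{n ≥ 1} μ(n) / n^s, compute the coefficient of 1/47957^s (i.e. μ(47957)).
μ(47957) = 1

Factor n = 47957 = 7 · 13 · 17 · 31. μ(n) = 0 if any exponent ≥ 2 (not squarefree); otherwise μ(n) = (−1)^{ω(n)} where ω(n) is the number of distinct prime factors. Applying: μ(47957) = 1.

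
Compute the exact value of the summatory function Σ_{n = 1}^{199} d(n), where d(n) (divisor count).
Σ_{n ≤ 199} d(n) = 1086

Compute d(n) for each 1 ≤ n ≤ 199: d(1) = 1, d(2) = 2, d(3) = 2, d(4) = 3, d(5) = 2, d(6) = 4, d(7) = 2, d(8) = 4, d(9) = 3, d(10) = 4, d(11) = 2, d(12) = 6, d(13) = 2, d(14) = 4, d(15) = 4, d(16) = 5, d(17) = 2, d(18) = 6, d(19) = 2, d(20) = 6, d(21) = 4, d(22) = 4, d(23) = 2, d(24) = 8, d(25) = 3, d(26) = 4, d(27) = 4, d(28) = 6, d(29) = 2, d(30) = 8, d(31) = 2, d(32) = 6, d(33) = 4, d(34) = 4, d(35) = 4, d(36) = 9, d(37) = 2, d(38) = 4, d(39) = 4, d(40) = 8, d(41) = 2, d(42) = 8, d(43) = 2, d(44) = 6, d(45) = 6, d(46) = 4, d(47) = 2, d(48) = 10, d(49) = 3, d(50) = 6, d(51) = 4, d(52) = 6, d(53) = 2, d(54) = 8, d(55) = 4, d(56) = 8, d(57) = 4, d(58) = 4, d(59) = 2, d(60) = 12, d(61) = 2, d(62) = 4, d(63) = 6, d(64) = 7, d(65) = 4, d(66) = 8, d(67) = 2, d(68) = 6, d(69) = 4, d(70) = 8, d(71) = 2, d(72) = 12, d(73) = 2, d(74) = 4, d(75) = 6, d(76) = 6, d(77) = 4, d(78) = 8, d(79) = 2, d(80) = 10, d(81) = 5, d(82) = 4, d(83) = 2, d(84) = 12, d(85) = 4, d(86) = 4, d(87) = 4, d(88) = 8, d(89) = 2, d(90) = 12, d(91) = 4, d(92) = 6, d(93) = 4, d(94) = 4, d(95) = 4, d(96) = 12, d(97) = 2, d(98) = 6, d(99) = 6, d(100) = 9, d(101) = 2, d(102) = 8, d(103) = 2, d(104) = 8, d(105) = 8, d(106) = 4, d(107) = 2, d(108) = 12, d(109) = 2, d(110) = 8, d(111) = 4, d(112) = 10, d(113) = 2, d(114) = 8, d(115) = 4, d(116) = 6, d(117) = 6, d(118) = 4, d(119) = 4, d(120) = 16, d(121) = 3, d(122) = 4, d(123) = 4, d(124) = 6, d(125) = 4, d(126) = 12, d(127) = 2, d(128) = 8, d(129) = 4, d(130) = 8, d(131) = 2, d(132) = 12, d(133) = 4, d(134) = 4, d(135) = 8, d(136) = 8, d(137) = 2, d(138) = 8, d(139) = 2, d(140) = 12, d(141) = 4, d(142) = 4, d(143) = 4, d(144) = 15, d(145) = 4, d(146) = 4, d(147) = 6, d(148) = 6, d(149) = 2, d(150) = 12, d(151) = 2, d(152) = 8, d(153) = 6, d(154) = 8, d(155) = 4, d(156) = 12, d(157) = 2, d(158) = 4, d(159) = 4, d(160) = 12, d(161) = 4, d(162) = 10, d(163) = 2, d(164) = 6, d(165) = 8, d(166) = 4, d(167) = 2, d(168) = 16, d(169) = 3, d(170) = 8, d(171) = 6, d(172) = 6, d(173) = 2, d(174) = 8, d(175) = 6, d(176) = 10, d(177) = 4, d(178) = 4, d(179) = 2, d(180) = 18, d(181) = 2, d(182) = 8, d(183) = 4, d(184) = 8, d(185) = 4, d(186) = 8, d(187) = 4, d(188) = 6, d(189) = 8, d(190) = 8, d(191) = 2, d(192) = 14, d(193) = 2, d(194) = 4, d(195) = 8, d(196) = 9, d(197) = 2, d(198) = 12, d(199) = 2. Summing all 199 values: 1086. (Dirichlet's divisor formula: Σ_{n ≤ x} d(n) = x ln(x) + (2γ − 1) x + O(√x). For x = 199, the asymptotic estimate is ≈ 1084.10.)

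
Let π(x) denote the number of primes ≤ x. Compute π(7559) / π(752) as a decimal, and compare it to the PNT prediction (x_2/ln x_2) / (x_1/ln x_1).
π(7559)/π(752) = 959/133 ≈ 7.2105;  PNT prediction ≈ 7.4543.

π(752) = 133 and π(7559) = 959, so π(7559)/π(752) ≈ 7.2105. The PNT-predicted ratio is (7559/ln(7559)) / (752/ln(752)) ≈ 7.4543. The two agree to within a few percent, as expected.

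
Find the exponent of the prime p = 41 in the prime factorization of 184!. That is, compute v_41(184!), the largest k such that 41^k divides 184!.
v_41(184!) = 4

Legendre's formula: v_p(n!) = Σ_{k ≥ 1} ⌊n / p^k⌋. For p = 41, n = 184, the terms are:
  ⌊184/41^1⌋ = ⌊184/41⌋ = 4
(the next term ⌊184/41^2⌋ = 0, terminating the sum). Summing: v_41(184!) = 4 = 4.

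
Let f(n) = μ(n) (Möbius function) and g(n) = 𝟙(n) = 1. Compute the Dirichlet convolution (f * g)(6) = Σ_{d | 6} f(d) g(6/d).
(μ * 𝟙)(6) = 0

Divisors of 6: [1, 2, 3, 6]. For each d | 6:
  d = 1: μ(1) · 𝟙(6/1) = 1 · 1 = 1
  d = 2: μ(2) · 𝟙(6/2) = -1 · 1 = -1
  d = 3: μ(3) · 𝟙(6/3) = -1 · 1 = -1
  d = 6: μ(6) · 𝟙(6/6) = 1 · 1 = 1
Summing: (μ * 𝟙)(6) = 1 + -1 + -1 + 1 = 0.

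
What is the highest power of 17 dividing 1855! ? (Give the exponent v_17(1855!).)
v_17(1855!) = 115

Legendre's formula: v_p(n!) = Σ_{k ≥ 1} ⌊n / p^k⌋. For p = 17, n = 1855, the terms are:
  ⌊1855/17^1⌋ = ⌊1855/17⌋ = 109
  ⌊1855/17^2⌋ = ⌊1855/289⌋ = 6
(the next term ⌊1855/17^3⌋ = 0, terminating the sum). Summing: v_17(1855!) = 109 + 6 = 115.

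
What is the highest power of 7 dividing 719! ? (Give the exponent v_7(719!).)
v_7(719!) = 118

Legendre's formula: v_p(n!) = Σ_{k ≥ 1} ⌊n / p^k⌋. For p = 7, n = 719, the terms are:
  ⌊719/7^1⌋ = ⌊719/7⌋ = 102
  ⌊719/7^2⌋ = ⌊719/49⌋ = 14
  ⌊719/7^3⌋ = ⌊719/343⌋ = 2
(the next term ⌊719/7^4⌋ = 0, terminating the sum). Summing: v_7(719!) = 102 + 14 + 2 = 118.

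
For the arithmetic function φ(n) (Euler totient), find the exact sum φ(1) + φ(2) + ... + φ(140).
Σ_{n ≤ 140} φ(n) = 6000

Compute φ(n) for each 1 ≤ n ≤ 140: φ(1) = 1, φ(2) = 1, φ(3) = 2, φ(4) = 2, φ(5) = 4, φ(6) = 2, φ(7) = 6, φ(8) = 4, φ(9) = 6, φ(10) = 4, φ(11) = 10, φ(12) = 4, φ(13) = 12, φ(14) = 6, φ(15) = 8, φ(16) = 8, φ(17) = 16, φ(18) = 6, φ(19) = 18, φ(20) = 8, φ(21) = 12, φ(22) = 10, φ(23) = 22, φ(24) = 8, φ(25) = 20, φ(26) = 12, φ(27) = 18, φ(28) = 12, φ(29) = 28, φ(30) = 8, φ(31) = 30, φ(32) = 16, φ(33) = 20, φ(34) = 16, φ(35) = 24, φ(36) = 12, φ(37) = 36, φ(38) = 18, φ(39) = 24, φ(40) = 16, φ(41) = 40, φ(42) = 12, φ(43) = 42, φ(44) = 20, φ(45) = 24, φ(46) = 22, φ(47) = 46, φ(48) = 16, φ(49) = 42, φ(50) = 20, φ(51) = 32, φ(52) = 24, φ(53) = 52, φ(54) = 18, φ(55) = 40, φ(56) = 24, φ(57) = 36, φ(58) = 28, φ(59) = 58, φ(60) = 16, φ(61) = 60, φ(62) = 30, φ(63) = 36, φ(64) = 32, φ(65) = 48, φ(66) = 20, φ(67) = 66, φ(68) = 32, φ(69) = 44, φ(70) = 24, φ(71) = 70, φ(72) = 24, φ(73) = 72, φ(74) = 36, φ(75) = 40, φ(76) = 36, φ(77) = 60, φ(78) = 24, φ(79) = 78, φ(80) = 32, φ(81) = 54, φ(82) = 40, φ(83) = 82, φ(84) = 24, φ(85) = 64, φ(86) = 42, φ(87) = 56, φ(88) = 40, φ(89) = 88, φ(90) = 24, φ(91) = 72, φ(92) = 44, φ(93) = 60, φ(94) = 46, φ(95) = 72, φ(96) = 32, φ(97) = 96, φ(98) = 42, φ(99) = 60, φ(100) = 40, φ(101) = 100, φ(102) = 32, φ(103) = 102, φ(104) = 48, φ(105) = 48, φ(106) = 52, φ(107) = 106, φ(108) = 36, φ(109) = 108, φ(110) = 40, φ(111) = 72, φ(112) = 48, φ(113) = 112, φ(114) = 36, φ(115) = 88, φ(116) = 56, φ(117) = 72, φ(118) = 58, φ(119) = 96, φ(120) = 32, φ(121) = 110, φ(122) = 60, φ(123) = 80, φ(124) = 60, φ(125) = 100, φ(126) = 36, φ(127) = 126, φ(128) = 64, φ(129) = 84, φ(130) = 48, φ(131) = 130, φ(132) = 40, φ(133) = 108, φ(134) = 66, φ(135) = 72, φ(136) = 64, φ(137) = 136, φ(138) = 44, φ(139) = 138, φ(140) = 48. Summing all 140 values: 6000. (Average order: Σ_{n ≤ x} φ(n) ~ (3/π²) x². For x = 140, (3/π²)·140² ≈ 5957.69.)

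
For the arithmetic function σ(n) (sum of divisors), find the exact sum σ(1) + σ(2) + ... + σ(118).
Σ_{n ≤ 118} σ(n) = 11469

Compute σ(n) for each 1 ≤ n ≤ 118: σ(1) = 1, σ(2) = 3, σ(3) = 4, σ(4) = 7, σ(5) = 6, σ(6) = 12, σ(7) = 8, σ(8) = 15, σ(9) = 13, σ(10) = 18, σ(11) = 12, σ(12) = 28, σ(13) = 14, σ(14) = 24, σ(15) = 24, σ(16) = 31, σ(17) = 18, σ(18) = 39, σ(19) = 20, σ(20) = 42, σ(21) = 32, σ(22) = 36, σ(23) = 24, σ(24) = 60, σ(25) = 31, σ(26) = 42, σ(27) = 40, σ(28) = 56, σ(29) = 30, σ(30) = 72, σ(31) = 32, σ(32) = 63, σ(33) = 48, σ(34) = 54, σ(35) = 48, σ(36) = 91, σ(37) = 38, σ(38) = 60, σ(39) = 56, σ(40) = 90, σ(41) = 42, σ(42) = 96, σ(43) = 44, σ(44) = 84, σ(45) = 78, σ(46) = 72, σ(47) = 48, σ(48) = 124, σ(49) = 57, σ(50) = 93, σ(51) = 72, σ(52) = 98, σ(53) = 54, σ(54) = 120, σ(55) = 72, σ(56) = 120, σ(57) = 80, σ(58) = 90, σ(59) = 60, σ(60) = 168, σ(61) = 62, σ(62) = 96, σ(63) = 104, σ(64) = 127, σ(65) = 84, σ(66) = 144, σ(67) = 68, σ(68) = 126, σ(69) = 96, σ(70) = 144, σ(71) = 72, σ(72) = 195, σ(73) = 74, σ(74) = 114, σ(75) = 124, σ(76) = 140, σ(77) = 96, σ(78) = 168, σ(79) = 80, σ(80) = 186, σ(81) = 121, σ(82) = 126, σ(83) = 84, σ(84) = 224, σ(85) = 108, σ(86) = 132, σ(87) = 120, σ(88) = 180, σ(89) = 90, σ(90) = 234, σ(91) = 112, σ(92) = 168, σ(93) = 128, σ(94) = 144, σ(95) = 120, σ(96) = 252, σ(97) = 98, σ(98) = 171, σ(99) = 156, σ(100) = 217, σ(101) = 102, σ(102) = 216, σ(103) = 104, σ(104) = 210, σ(105) = 192, σ(106) = 162, σ(107) = 108, σ(108) = 280, σ(109) = 110, σ(110) = 216, σ(111) = 152, σ(112) = 248, σ(113) = 114, σ(114) = 240, σ(115) = 144, σ(116) = 210, σ(117) = 182, σ(118) = 180. Summing all 118 values: 11469. (Average order: Σ_{n ≤ x} σ(n) ~ (π²/12) x². For x = 118, (π²/12)·118² ≈ 11452.03.)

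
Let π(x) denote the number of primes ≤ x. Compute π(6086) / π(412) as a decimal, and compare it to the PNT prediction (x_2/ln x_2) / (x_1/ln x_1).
π(6086)/π(412) = 793/80 ≈ 9.9125;  PNT prediction ≈ 10.2070.

π(412) = 80 and π(6086) = 793, so π(6086)/π(412) ≈ 9.9125. The PNT-predicted ratio is (6086/ln(6086)) / (412/ln(412)) ≈ 10.2070. The two agree to within a few percent, as expected.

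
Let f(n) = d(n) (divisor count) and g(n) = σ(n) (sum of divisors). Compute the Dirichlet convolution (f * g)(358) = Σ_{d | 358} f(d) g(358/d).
(d * σ)(358) = 910

Divisors of 358: [1, 2, 179, 358]. For each d | 358:
  d = 1: d(1) · σ(358/1) = 1 · 540 = 540
  d = 2: d(2) · σ(358/2) = 2 · 180 = 360
  d = 179: d(179) · σ(358/179) = 2 · 3 = 6
  d = 358: d(358) · σ(358/358) = 4 · 1 = 4
Summing: (d * σ)(358) = 540 + 360 + 6 + 4 = 910.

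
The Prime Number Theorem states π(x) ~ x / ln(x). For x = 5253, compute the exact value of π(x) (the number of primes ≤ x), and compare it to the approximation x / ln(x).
π(5253) = 697;  x/ln(x) ≈ 613.20;  relative error ≈ 12.02%.

Directly count primes up to 5253: π(5253) = 697. The PNT approximation gives 5253/ln(5253) ≈ 5253/8.56655 ≈ 613.20. Relative error (π(x) − x/ln(x)) / π(x) ≈ 12.02%; the approximation is known to undercount slightly (Li(x) is a better estimate).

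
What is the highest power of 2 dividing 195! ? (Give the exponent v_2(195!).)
v_2(195!) = 191

Legendre's formula: v_p(n!) = Σ_{k ≥ 1} ⌊n / p^k⌋. For p = 2, n = 195, the terms are:
  ⌊195/2^1⌋ = ⌊195/2⌋ = 97
  ⌊195/2^2⌋ = ⌊195/4⌋ = 48
  ⌊195/2^3⌋ = ⌊195/8⌋ = 24
  ⌊195/2^4⌋ = ⌊195/16⌋ = 12
  ⌊195/2^5⌋ = ⌊195/32⌋ = 6
  ⌊195/2^6⌋ = ⌊195/64⌋ = 3
  ⌊195/2^7⌋ = ⌊195/128⌋ = 1
(the next term ⌊195/2^8⌋ = 0, terminating the sum). Summing: v_2(195!) = 97 + 48 + 24 + 12 + 6 + 3 + 1 = 191.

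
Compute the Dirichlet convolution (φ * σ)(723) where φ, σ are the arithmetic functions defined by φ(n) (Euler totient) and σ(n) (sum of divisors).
(φ * σ)(723) = 2892

Divisors of 723: [1, 3, 241, 723]. For each d | 723:
  d = 1: φ(1) · σ(723/1) = 1 · 968 = 968
  d = 3: φ(3) · σ(723/3) = 2 · 242 = 484
  d = 241: φ(241) · σ(723/241) = 240 · 4 = 960
  d = 723: φ(723) · σ(723/723) = 480 · 1 = 480
Summing: (φ * σ)(723) = 968 + 484 + 960 + 480 = 2892.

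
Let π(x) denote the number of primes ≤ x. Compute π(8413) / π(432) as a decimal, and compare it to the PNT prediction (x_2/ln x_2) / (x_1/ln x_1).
π(8413)/π(432) = 1051/83 ≈ 12.6627;  PNT prediction ≈ 13.0766.

π(432) = 83 and π(8413) = 1051, so π(8413)/π(432) ≈ 12.6627. The PNT-predicted ratio is (8413/ln(8413)) / (432/ln(432)) ≈ 13.0766. The two agree to within a few percent, as expected.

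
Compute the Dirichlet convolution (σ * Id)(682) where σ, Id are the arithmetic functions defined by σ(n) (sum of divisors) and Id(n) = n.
(σ * Id)(682) = 7245

Divisors of 682: [1, 2, 11, 22, 31, 62, 341, 682]. For each d | 682:
  d = 1: σ(1) · Id(682/1) = 1 · 682 = 682
  d = 2: σ(2) · Id(682/2) = 3 · 341 = 1023
  d = 11: σ(11) · Id(682/11) = 12 · 62 = 744
  d = 22: σ(22) · Id(682/22) = 36 · 31 = 1116
  d = 31: σ(31) · Id(682/31) = 32 · 22 = 704
  d = 62: σ(62) · Id(682/62) = 96 · 11 = 1056
  d = 341: σ(341) · Id(682/341) = 384 · 2 = 768
  d = 682: σ(682) · Id(682/682) = 1152 · 1 = 1152
Summing: (σ * Id)(682) = 682 + 1023 + 744 + 1116 + 704 + 1056 + 768 + 1152 = 7245.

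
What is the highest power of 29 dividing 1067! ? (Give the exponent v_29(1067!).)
v_29(1067!) = 37

Legendre's formula: v_p(n!) = Σ_{k ≥ 1} ⌊n / p^k⌋. For p = 29, n = 1067, the terms are:
  ⌊1067/29^1⌋ = ⌊1067/29⌋ = 36
  ⌊1067/29^2⌋ = ⌊1067/841⌋ = 1
(the next term ⌊1067/29^3⌋ = 0, terminating the sum). Summing: v_29(1067!) = 36 + 1 = 37.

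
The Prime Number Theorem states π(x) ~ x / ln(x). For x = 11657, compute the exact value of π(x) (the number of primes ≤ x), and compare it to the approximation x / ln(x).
π(11657) = 1400;  x/ln(x) ≈ 1244.92;  relative error ≈ 11.08%.

Directly count primes up to 11657: π(11657) = 1400. The PNT approximation gives 11657/ln(11657) ≈ 11657/9.36366 ≈ 1244.92. Relative error (π(x) − x/ln(x)) / π(x) ≈ 11.08%; the approximation is known to undercount slightly (Li(x) is a better estimate).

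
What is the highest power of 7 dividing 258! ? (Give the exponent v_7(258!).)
v_7(258!) = 41

Legendre's formula: v_p(n!) = Σ_{k ≥ 1} ⌊n / p^k⌋. For p = 7, n = 258, the terms are:
  ⌊258/7^1⌋ = ⌊258/7⌋ = 36
  ⌊258/7^2⌋ = ⌊258/49⌋ = 5
(the next term ⌊258/7^3⌋ = 0, terminating the sum). Summing: v_7(258!) = 36 + 5 = 41.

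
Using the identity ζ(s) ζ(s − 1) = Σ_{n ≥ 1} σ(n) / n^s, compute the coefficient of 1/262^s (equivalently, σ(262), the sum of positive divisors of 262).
σ(262) = 396

In the product (Σ m^0/m^s)(Σ k / k^s) = Σ (Σ_{d | n} d) / n^s, the coefficient of 1/n^s is σ(n) = Σ_{d | n} d. For n = 262, divisors are [1, 2, 131, 262]; summing: σ(262) = 396.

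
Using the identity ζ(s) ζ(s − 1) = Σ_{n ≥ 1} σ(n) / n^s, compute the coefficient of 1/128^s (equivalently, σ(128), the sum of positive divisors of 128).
σ(128) = 255

In the product (Σ m^0/m^s)(Σ k / k^s) = Σ (Σ_{d | n} d) / n^s, the coefficient of 1/n^s is σ(n) = Σ_{d | n} d. For n = 128, divisors are [1, 2, 4, 8, 16, 32, 64, 128]; summing: σ(128) = 255.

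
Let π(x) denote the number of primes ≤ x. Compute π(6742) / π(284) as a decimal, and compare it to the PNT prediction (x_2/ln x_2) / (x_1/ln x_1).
π(6742)/π(284) = 869/61 ≈ 14.2459;  PNT prediction ≈ 15.2112.

π(284) = 61 and π(6742) = 869, so π(6742)/π(284) ≈ 14.2459. The PNT-predicted ratio is (6742/ln(6742)) / (284/ln(284)) ≈ 15.2112. The two agree to within a few percent, as expected.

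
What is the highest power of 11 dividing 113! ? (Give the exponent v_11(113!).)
v_11(113!) = 10

Legendre's formula: v_p(n!) = Σ_{k ≥ 1} ⌊n / p^k⌋. For p = 11, n = 113, the terms are:
  ⌊113/11^1⌋ = ⌊113/11⌋ = 10
(the next term ⌊113/11^2⌋ = 0, terminating the sum). Summing: v_11(113!) = 10 = 10.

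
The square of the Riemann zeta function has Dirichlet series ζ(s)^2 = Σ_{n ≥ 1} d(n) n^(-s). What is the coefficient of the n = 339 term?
d(339) = 4

ζ(s)^2 = (Σ 1/m^s)(Σ 1/k^s). The coefficient of 1/n^s in the product is the number of ordered pairs (m, k) with mk = n, which equals d(n). For n = 339, divisors are [1, 3, 113, 339], so d(339) = 4.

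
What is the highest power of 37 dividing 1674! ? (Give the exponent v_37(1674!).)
v_37(1674!) = 46

Legendre's formula: v_p(n!) = Σ_{k ≥ 1} ⌊n / p^k⌋. For p = 37, n = 1674, the terms are:
  ⌊1674/37^1⌋ = ⌊1674/37⌋ = 45
  ⌊1674/37^2⌋ = ⌊1674/1369⌋ = 1
(the next term ⌊1674/37^3⌋ = 0, terminating the sum). Summing: v_37(1674!) = 45 + 1 = 46.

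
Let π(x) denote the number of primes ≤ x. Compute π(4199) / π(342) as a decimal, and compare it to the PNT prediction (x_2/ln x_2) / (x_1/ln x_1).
π(4199)/π(342) = 574/68 ≈ 8.4412;  PNT prediction ≈ 8.5871.

π(342) = 68 and π(4199) = 574, so π(4199)/π(342) ≈ 8.4412. The PNT-predicted ratio is (4199/ln(4199)) / (342/ln(342)) ≈ 8.5871. The two agree to within a few percent, as expected.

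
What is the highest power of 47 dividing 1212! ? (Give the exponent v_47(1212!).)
v_47(1212!) = 25

Legendre's formula: v_p(n!) = Σ_{k ≥ 1} ⌊n / p^k⌋. For p = 47, n = 1212, the terms are:
  ⌊1212/47^1⌋ = ⌊1212/47⌋ = 25
(the next term ⌊1212/47^2⌋ = 0, terminating the sum). Summing: v_47(1212!) = 25 = 25.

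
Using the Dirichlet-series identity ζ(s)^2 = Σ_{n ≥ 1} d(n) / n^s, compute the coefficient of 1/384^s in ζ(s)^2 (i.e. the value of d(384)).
d(384) = 16

ζ(s)^2 = (Σ 1/m^s)(Σ 1/k^s). The coefficient of 1/n^s in the product is the number of ordered pairs (m, k) with mk = n, which equals d(n). For n = 384, divisors are [1, 2, 3, 4, 6, 8, 12, 16, 24, 32, 48, 64, 96, 128, 192, 384], so d(384) = 16.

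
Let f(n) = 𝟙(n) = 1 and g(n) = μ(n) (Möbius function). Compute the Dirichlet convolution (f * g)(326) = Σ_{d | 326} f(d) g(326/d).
(𝟙 * μ)(326) = 0

Divisors of 326: [1, 2, 163, 326]. For each d | 326:
  d = 1: 𝟙(1) · μ(326/1) = 1 · 1 = 1
  d = 2: 𝟙(2) · μ(326/2) = 1 · -1 = -1
  d = 163: 𝟙(163) · μ(326/163) = 1 · -1 = -1
  d = 326: 𝟙(326) · μ(326/326) = 1 · 1 = 1
Summing: (𝟙 * μ)(326) = 1 + -1 + -1 + 1 = 0.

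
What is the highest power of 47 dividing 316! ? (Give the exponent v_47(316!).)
v_47(316!) = 6

Legendre's formula: v_p(n!) = Σ_{k ≥ 1} ⌊n / p^k⌋. For p = 47, n = 316, the terms are:
  ⌊316/47^1⌋ = ⌊316/47⌋ = 6
(the next term ⌊316/47^2⌋ = 0, terminating the sum). Summing: v_47(316!) = 6 = 6.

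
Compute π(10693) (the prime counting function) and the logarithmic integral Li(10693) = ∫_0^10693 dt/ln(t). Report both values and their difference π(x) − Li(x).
π(10693) = 1304;  Li(10693) ≈ 1321.10;  π(x) − Li(x) ≈ -17.10.

Direct count of primes ≤ 10693 gives π(10693) = 1304. Numerical evaluation of the logarithmic integral gives Li(10693) ≈ 1321.10. The difference π(x) − Li(x) ≈ -17.10 is typically negative for small/moderate x (Li(x) overestimates), though Littlewood's theorem shows this sign changes infinitely often.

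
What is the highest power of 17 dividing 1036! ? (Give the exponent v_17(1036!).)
v_17(1036!) = 63

Legendre's formula: v_p(n!) = Σ_{k ≥ 1} ⌊n / p^k⌋. For p = 17, n = 1036, the terms are:
  ⌊1036/17^1⌋ = ⌊1036/17⌋ = 60
  ⌊1036/17^2⌋ = ⌊1036/289⌋ = 3
(the next term ⌊1036/17^3⌋ = 0, terminating the sum). Summing: v_17(1036!) = 60 + 3 = 63.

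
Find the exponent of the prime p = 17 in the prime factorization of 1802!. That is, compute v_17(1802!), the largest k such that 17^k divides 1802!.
v_17(1802!) = 112

Legendre's formula: v_p(n!) = Σ_{k ≥ 1} ⌊n / p^k⌋. For p = 17, n = 1802, the terms are:
  ⌊1802/17^1⌋ = ⌊1802/17⌋ = 106
  ⌊1802/17^2⌋ = ⌊1802/289⌋ = 6
(the next term ⌊1802/17^3⌋ = 0, terminating the sum). Summing: v_17(1802!) = 106 + 6 = 112.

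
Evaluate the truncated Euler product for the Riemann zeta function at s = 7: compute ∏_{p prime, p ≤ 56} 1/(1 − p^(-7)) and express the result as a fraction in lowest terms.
∏ = 72859781352345946164271325208512748367496302513429047898775811498046799405380225394802980517015901501332936608125/72256491859259542003929080814473893559535113224475133477501839873036689289530416476883582246279412849505472872448

The primes p ≤ 56 are [2, 3, 5, 7, 11, 13, 17, 19, 23, 29, 31, 37, 41, 43, 47, 53]. For each prime, (1 − 1/p^7)^(-1) = p^7 / (p^7 − 1). The product is (1 − 1/2^7)^(-1), (1 − 1/3^7)^(-1), (1 − 1/5^7)^(-1), (1 − 1/7^7)^(-1), (1 − 1/11^7)^(-1), (1 − 1/13^7)^(-1), (1 − 1/17^7)^(-1), (1 − 1/19^7)^(-1), (1 − 1/23^7)^(-1), (1 − 1/29^7)^(-1), (1 − 1/31^7)^(-1), (1 − 1/37^7)^(-1), (1 − 1/41^7)^(-1), (1 − 1/43^7)^(-1), (1 − 1/47^7)^(-1), (1 − 1/53^7)^(-1) = ∏ p^7 / (p^7 − 1) = 72859781352345946164271325208512748367496302513429047898775811498046799405380225394802980517015901501332936608125/72256491859259542003929080814473893559535113224475133477501839873036689289530416476883582246279412849505472872448.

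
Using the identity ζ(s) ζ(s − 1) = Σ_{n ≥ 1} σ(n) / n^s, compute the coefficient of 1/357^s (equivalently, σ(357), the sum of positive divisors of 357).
σ(357) = 576

In the product (Σ m^0/m^s)(Σ k / k^s) = Σ (Σ_{d | n} d) / n^s, the coefficient of 1/n^s is σ(n) = Σ_{d | n} d. For n = 357, divisors are [1, 3, 7, 17, 21, 51, 119, 357]; summing: σ(357) = 576.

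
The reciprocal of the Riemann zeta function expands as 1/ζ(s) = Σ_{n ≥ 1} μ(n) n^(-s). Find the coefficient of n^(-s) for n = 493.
μ(493) = 1

Factor n = 493 = 17 · 29. μ(n) = 0 if any exponent ≥ 2 (not squarefree); otherwise μ(n) = (−1)^{ω(n)} where ω(n) is the number of distinct prime factors. Applying: μ(493) = 1.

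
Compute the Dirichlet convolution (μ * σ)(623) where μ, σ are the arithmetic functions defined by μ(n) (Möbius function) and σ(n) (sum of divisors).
(μ * σ)(623) = 623

Divisors of 623: [1, 7, 89, 623]. For each d | 623:
  d = 1: μ(1) · σ(623/1) = 1 · 720 = 720
  d = 7: μ(7) · σ(623/7) = -1 · 90 = -90
  d = 89: μ(89) · σ(623/89) = -1 · 8 = -8
  d = 623: μ(623) · σ(623/623) = 1 · 1 = 1
Summing: (μ * σ)(623) = 720 + -90 + -8 + 1 = 623.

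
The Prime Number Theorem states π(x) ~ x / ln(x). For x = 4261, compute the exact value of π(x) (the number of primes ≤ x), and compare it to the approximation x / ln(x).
π(4261) = 585;  x/ln(x) ≈ 509.86;  relative error ≈ 12.85%.

Directly count primes up to 4261: π(4261) = 585. The PNT approximation gives 4261/ln(4261) ≈ 4261/8.35726 ≈ 509.86. Relative error (π(x) − x/ln(x)) / π(x) ≈ 12.85%; the approximation is known to undercount slightly (Li(x) is a better estimate).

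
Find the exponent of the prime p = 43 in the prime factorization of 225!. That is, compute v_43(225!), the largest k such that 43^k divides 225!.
v_43(225!) = 5

Legendre's formula: v_p(n!) = Σ_{k ≥ 1} ⌊n / p^k⌋. For p = 43, n = 225, the terms are:
  ⌊225/43^1⌋ = ⌊225/43⌋ = 5
(the next term ⌊225/43^2⌋ = 0, terminating the sum). Summing: v_43(225!) = 5 = 5.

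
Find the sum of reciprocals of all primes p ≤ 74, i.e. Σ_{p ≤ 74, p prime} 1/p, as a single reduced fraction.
Σ 1/p = 71544353681891529224514036059/40729680599249024150621323470

π(74) = 21, so the primes ≤ 74 are [2, 3, 5, 7, 11, 13, 17, 19, 23, 29, 31, 37, 41, 43, 47, 53, 59, 61, 67, 71, 73]. Summing 1/p over these primes: 71544353681891529224514036059/40729680599249024150621323470 ≈ 1.7566. Mertens estimate ln ln(74) + 0.2615 ≈ 1.7211.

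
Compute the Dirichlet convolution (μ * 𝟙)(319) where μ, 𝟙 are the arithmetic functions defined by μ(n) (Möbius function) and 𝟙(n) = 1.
(μ * 𝟙)(319) = 0

Divisors of 319: [1, 11, 29, 319]. For each d | 319:
  d = 1: μ(1) · 𝟙(319/1) = 1 · 1 = 1
  d = 11: μ(11) · 𝟙(319/11) = -1 · 1 = -1
  d = 29: μ(29) · 𝟙(319/29) = -1 · 1 = -1
  d = 319: μ(319) · 𝟙(319/319) = 1 · 1 = 1
Summing: (μ * 𝟙)(319) = 1 + -1 + -1 + 1 = 0.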